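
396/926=198/463 = 0.43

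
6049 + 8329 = 14378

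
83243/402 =207 + 29/402=   207.07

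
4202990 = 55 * 76418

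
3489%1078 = 255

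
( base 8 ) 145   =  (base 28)3H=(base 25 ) 41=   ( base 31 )38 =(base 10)101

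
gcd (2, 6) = 2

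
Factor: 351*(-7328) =-2^5 * 3^3*13^1*229^1 =- 2572128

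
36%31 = 5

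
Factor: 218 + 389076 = 389294= 2^1*194647^1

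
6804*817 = 5558868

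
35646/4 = 8911 + 1/2= 8911.50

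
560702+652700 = 1213402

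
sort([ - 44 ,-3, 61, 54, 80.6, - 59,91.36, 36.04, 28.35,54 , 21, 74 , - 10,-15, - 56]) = [- 59, - 56, - 44, - 15, - 10,  -  3 , 21,  28.35 , 36.04,54,  54, 61,74, 80.6,91.36 ] 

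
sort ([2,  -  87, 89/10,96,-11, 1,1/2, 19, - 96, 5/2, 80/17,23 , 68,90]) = [ - 96, - 87, - 11, 1/2,  1 , 2,5/2, 80/17,89/10,19, 23,68,90,  96]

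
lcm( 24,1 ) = 24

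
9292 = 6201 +3091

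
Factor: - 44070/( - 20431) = 2^1*3^1 * 5^1*13^1* 113^1*  20431^( - 1) 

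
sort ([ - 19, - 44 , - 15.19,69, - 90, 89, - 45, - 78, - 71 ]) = [ - 90, - 78  , - 71, - 45,-44  ,-19,  -  15.19,69, 89 ]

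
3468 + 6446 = 9914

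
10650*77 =820050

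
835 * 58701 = 49015335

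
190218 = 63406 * 3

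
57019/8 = 57019/8 = 7127.38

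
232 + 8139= 8371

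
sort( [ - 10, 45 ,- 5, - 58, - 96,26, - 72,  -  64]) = [ - 96,- 72, - 64 , - 58, - 10, - 5, 26,45]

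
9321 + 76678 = 85999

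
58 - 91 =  - 33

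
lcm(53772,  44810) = 268860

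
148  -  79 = 69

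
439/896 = 439/896= 0.49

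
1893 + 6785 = 8678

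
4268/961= 4268/961= 4.44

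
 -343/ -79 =343/79 = 4.34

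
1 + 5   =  6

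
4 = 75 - 71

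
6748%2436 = 1876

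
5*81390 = 406950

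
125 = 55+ 70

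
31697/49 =646 + 43/49 = 646.88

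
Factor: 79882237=919^1 * 86923^1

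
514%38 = 20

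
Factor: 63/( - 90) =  -2^(-1 ) *5^( - 1) * 7^1= -7/10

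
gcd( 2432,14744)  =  152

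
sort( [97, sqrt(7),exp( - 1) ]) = [ exp(-1 ),sqrt( 7 ),97]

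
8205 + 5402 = 13607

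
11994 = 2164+9830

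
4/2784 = 1/696 = 0.00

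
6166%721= 398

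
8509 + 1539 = 10048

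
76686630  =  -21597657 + 98284287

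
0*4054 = 0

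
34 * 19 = 646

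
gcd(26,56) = 2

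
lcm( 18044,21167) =1100684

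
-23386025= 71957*( - 325 ) 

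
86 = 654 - 568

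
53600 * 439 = 23530400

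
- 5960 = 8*( - 745)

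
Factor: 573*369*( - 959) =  - 3^3*7^1 *41^1*137^1*191^1= - 202768083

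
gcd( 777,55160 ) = 7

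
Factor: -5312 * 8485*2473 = -2^6 * 5^1*83^1 * 1697^1*2473^1  =  - 111463847360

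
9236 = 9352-116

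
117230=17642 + 99588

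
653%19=7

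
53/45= 1 + 8/45 = 1.18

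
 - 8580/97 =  - 89 + 53/97 = - 88.45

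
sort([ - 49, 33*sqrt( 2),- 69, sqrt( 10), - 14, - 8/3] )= [- 69, - 49, - 14, - 8/3,sqrt(10 ), 33*sqrt(2 )]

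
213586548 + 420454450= 634040998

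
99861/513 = 194+113/171= 194.66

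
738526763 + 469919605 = 1208446368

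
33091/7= 4727+2/7 = 4727.29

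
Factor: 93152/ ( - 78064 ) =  - 2^1*7^(-1 )*17^(-1 )*71^1 = -142/119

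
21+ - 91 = -70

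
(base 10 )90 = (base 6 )230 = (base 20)4A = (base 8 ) 132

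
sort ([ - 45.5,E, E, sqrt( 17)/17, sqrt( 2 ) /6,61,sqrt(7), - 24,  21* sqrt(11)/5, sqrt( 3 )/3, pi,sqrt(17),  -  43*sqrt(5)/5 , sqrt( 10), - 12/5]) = [  -  45.5,  -  24, - 43*sqrt( 5 ) /5,-12/5, sqrt(2) /6, sqrt (17)/17, sqrt( 3)/3,sqrt( 7), E,E,pi, sqrt (10),sqrt( 17), 21*sqrt( 11)/5,61 ] 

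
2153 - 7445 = -5292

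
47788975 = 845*56555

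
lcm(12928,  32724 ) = 1047168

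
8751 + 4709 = 13460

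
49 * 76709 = 3758741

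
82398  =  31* 2658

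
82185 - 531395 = - 449210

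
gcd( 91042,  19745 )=1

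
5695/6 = 5695/6 = 949.17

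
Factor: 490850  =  2^1*5^2*9817^1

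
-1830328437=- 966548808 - 863779629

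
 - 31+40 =9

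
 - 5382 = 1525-6907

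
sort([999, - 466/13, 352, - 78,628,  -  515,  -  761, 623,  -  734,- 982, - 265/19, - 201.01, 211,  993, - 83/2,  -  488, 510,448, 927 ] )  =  [ - 982,  -  761,-734, - 515,-488, - 201.01, - 78,  -  83/2, - 466/13, - 265/19,211 , 352,448,510,623, 628,927,993,999 ] 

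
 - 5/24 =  - 1 + 19/24 = - 0.21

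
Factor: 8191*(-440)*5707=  - 2^3*5^1*11^1 * 13^1*439^1*8191^1 = - 20568256280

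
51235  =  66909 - 15674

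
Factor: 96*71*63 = 2^5  *3^3 * 7^1*71^1 = 429408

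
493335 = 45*10963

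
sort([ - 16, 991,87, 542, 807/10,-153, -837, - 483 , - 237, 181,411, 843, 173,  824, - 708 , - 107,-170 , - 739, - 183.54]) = [ - 837,-739, -708,-483, - 237, - 183.54, - 170, - 153,-107,-16,807/10,87, 173, 181, 411,542,  824  ,  843,991 ] 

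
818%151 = 63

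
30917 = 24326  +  6591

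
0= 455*0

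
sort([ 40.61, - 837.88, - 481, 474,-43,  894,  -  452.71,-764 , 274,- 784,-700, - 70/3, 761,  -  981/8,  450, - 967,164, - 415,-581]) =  [ - 967,-837.88, - 784, - 764, - 700,-581, - 481,-452.71,-415,-981/8,  -  43 , - 70/3, 40.61,164, 274, 450,474,761, 894 ]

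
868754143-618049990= 250704153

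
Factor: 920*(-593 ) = - 2^3*5^1 * 23^1*593^1 = - 545560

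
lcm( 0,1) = 0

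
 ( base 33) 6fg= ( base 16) 1B85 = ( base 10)7045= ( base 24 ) c5d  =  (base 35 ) 5QA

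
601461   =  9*66829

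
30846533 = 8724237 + 22122296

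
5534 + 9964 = 15498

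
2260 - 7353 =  - 5093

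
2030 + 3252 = 5282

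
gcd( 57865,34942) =1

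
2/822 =1/411=0.00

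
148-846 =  - 698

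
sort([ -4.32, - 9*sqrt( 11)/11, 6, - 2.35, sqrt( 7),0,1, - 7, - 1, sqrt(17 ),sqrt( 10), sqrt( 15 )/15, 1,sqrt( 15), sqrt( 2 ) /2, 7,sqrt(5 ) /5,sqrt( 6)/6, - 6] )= [ - 7, - 6 , - 4.32, - 9*sqrt( 11) /11, - 2.35, - 1,  0, sqrt(15) /15, sqrt( 6) /6, sqrt( 5 ) /5, sqrt(2) /2 , 1, 1, sqrt( 7) , sqrt(10 ),  sqrt(15 ),sqrt( 17 ), 6,7 ]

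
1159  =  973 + 186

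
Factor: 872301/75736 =2^( - 3)*3^1*9467^ (-1)*290767^1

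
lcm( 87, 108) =3132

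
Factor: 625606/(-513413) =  - 2^1 * 421^1*691^( -1) = -842/691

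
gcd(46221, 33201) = 651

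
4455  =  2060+2395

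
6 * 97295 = 583770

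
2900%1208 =484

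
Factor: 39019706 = 2^1*11^1 * 401^1* 4423^1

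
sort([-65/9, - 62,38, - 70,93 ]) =[ -70, - 62 , - 65/9, 38, 93 ]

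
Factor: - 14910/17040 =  - 7/8= - 2^( - 3 ) * 7^1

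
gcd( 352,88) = 88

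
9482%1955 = 1662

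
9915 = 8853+1062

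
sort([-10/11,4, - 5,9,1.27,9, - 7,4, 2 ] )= [-7, - 5,-10/11 , 1.27, 2,4, 4,9, 9]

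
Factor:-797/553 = - 7^( - 1) * 79^(  -  1 )*797^1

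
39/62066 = 39/62066 = 0.00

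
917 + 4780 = 5697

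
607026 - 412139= 194887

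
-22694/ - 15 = 1512  +  14/15 =1512.93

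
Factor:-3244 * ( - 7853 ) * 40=1019005280 = 2^5 *5^1*811^1*7853^1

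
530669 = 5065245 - 4534576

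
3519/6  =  1173/2 = 586.50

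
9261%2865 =666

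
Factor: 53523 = 3^2 * 19^1*313^1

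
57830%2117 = 671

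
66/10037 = 66/10037 = 0.01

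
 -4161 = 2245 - 6406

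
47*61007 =2867329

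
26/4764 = 13/2382 = 0.01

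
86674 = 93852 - 7178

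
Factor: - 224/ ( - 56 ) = 2^2= 4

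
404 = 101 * 4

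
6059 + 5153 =11212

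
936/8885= 936/8885 = 0.11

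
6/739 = 6/739 = 0.01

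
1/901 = 1/901 = 0.00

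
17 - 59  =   - 42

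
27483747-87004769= - 59521022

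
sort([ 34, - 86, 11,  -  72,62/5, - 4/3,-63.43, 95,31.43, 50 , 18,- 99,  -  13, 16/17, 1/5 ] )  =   [ - 99, -86, - 72, -63.43,  -  13,-4/3,  1/5,  16/17, 11, 62/5,18, 31.43,34,  50,  95]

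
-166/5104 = -1  +  2469/2552 =-0.03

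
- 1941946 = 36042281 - 37984227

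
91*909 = 82719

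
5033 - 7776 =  - 2743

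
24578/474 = 12289/237 = 51.85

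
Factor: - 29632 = -2^6 * 463^1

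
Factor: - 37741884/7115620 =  - 3^1*5^(-1)*71^( - 1)  *5011^ ( - 1)*3145157^1 =- 9435471/1778905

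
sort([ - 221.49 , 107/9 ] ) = [-221.49,  107/9 ]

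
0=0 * ( - 66 )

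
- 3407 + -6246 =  - 9653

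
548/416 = 1 + 33/104 = 1.32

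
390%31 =18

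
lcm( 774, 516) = 1548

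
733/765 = 733/765 = 0.96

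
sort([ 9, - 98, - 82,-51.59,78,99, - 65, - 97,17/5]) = [ - 98, -97, - 82, - 65,- 51.59 , 17/5 , 9, 78, 99]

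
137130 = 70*1959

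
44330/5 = 8866 = 8866.00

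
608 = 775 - 167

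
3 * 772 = 2316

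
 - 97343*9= - 876087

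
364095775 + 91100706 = 455196481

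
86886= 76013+10873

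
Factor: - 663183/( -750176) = 2^( - 5 )*3^2 * 7^( - 1 )*17^(-1)* 31^1*197^( - 1)*2377^1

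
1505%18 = 11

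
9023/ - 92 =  - 99+85/92  =  - 98.08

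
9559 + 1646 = 11205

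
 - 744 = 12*(-62)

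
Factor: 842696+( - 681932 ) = 2^2*3^1 * 13397^1 = 160764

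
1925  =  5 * 385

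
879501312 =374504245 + 504997067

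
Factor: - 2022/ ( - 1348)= 3/2 =2^(  -  1) * 3^1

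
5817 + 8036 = 13853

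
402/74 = 5+16/37=5.43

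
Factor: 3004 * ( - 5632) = - 2^11*11^1 *751^1 = - 16918528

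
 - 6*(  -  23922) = 143532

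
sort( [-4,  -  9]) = [ - 9, - 4]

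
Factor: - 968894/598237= - 2^1*107^( - 1)*5591^ (-1)* 484447^1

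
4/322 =2/161=0.01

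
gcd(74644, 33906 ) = 2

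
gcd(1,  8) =1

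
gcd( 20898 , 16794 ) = 54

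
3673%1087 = 412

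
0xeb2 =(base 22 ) 7H0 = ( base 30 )45c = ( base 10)3762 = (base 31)3SB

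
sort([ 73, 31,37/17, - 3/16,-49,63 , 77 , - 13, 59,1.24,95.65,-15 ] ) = [-49 , - 15 ,  -  13, - 3/16, 1.24, 37/17, 31,59,  63, 73,77,95.65 ]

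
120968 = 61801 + 59167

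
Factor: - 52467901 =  - 67^1 * 601^1*1303^1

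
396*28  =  11088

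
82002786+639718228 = 721721014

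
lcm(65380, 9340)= 65380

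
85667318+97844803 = 183512121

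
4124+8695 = 12819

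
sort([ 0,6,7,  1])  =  [ 0,1,6,7] 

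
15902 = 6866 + 9036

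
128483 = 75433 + 53050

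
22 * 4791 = 105402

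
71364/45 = 23788/15 = 1585.87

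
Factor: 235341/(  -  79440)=-237/80 = -  2^( - 4) * 3^1 *5^( -1)*79^1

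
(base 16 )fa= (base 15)11a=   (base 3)100021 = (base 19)D3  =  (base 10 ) 250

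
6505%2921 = 663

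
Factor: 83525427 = 3^2*9280603^1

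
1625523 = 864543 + 760980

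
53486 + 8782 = 62268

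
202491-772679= - 570188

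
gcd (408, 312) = 24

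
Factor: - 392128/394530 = -196064/197265 = - 2^5*3^(-1)*5^ ( - 1 )*11^1 * 557^1*13151^( - 1 )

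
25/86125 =1/3445= 0.00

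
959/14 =68+1/2 = 68.50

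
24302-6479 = 17823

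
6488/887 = 6488/887 = 7.31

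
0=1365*0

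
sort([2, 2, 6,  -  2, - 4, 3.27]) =[ - 4, - 2, 2,2, 3.27 , 6 ]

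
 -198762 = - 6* 33127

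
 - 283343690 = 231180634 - 514524324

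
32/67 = 32/67 = 0.48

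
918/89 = 918/89 = 10.31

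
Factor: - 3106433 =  - 11^2*25673^1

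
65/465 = 13/93= 0.14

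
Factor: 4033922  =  2^1* 1061^1*1901^1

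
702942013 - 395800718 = 307141295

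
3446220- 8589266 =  - 5143046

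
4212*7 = 29484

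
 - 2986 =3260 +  - 6246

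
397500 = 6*66250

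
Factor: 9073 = 43^1 * 211^1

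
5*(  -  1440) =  - 7200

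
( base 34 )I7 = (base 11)513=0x26B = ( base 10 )619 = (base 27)mp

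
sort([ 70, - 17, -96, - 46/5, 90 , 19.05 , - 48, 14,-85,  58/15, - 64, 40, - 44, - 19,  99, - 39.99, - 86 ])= [ - 96, - 86, - 85,-64,  -  48,- 44, - 39.99, - 19, - 17, - 46/5,58/15, 14, 19.05, 40,70,90, 99 ] 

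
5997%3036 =2961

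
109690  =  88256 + 21434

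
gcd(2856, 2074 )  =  34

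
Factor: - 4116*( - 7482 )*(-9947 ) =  - 306326936664 = - 2^3 * 3^2*7^6*29^2*43^1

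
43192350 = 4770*9055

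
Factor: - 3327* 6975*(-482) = 11185207650  =  2^1*3^3*5^2*31^1*241^1*1109^1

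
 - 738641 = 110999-849640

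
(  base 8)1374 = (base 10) 764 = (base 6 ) 3312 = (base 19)224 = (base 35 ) LT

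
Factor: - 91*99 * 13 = -3^2*7^1*11^1*13^2 = -117117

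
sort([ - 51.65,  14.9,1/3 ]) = [ - 51.65 , 1/3, 14.9 ] 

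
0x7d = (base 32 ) 3t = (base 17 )76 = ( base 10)125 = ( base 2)1111101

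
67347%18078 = 13113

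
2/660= 1/330 = 0.00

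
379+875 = 1254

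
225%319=225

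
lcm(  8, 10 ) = 40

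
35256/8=4407 =4407.00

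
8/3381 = 8/3381  =  0.00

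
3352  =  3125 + 227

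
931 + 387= 1318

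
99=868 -769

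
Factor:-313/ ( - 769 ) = 313^1*769^ (- 1 ) 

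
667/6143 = 667/6143 = 0.11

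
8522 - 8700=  - 178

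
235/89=235/89  =  2.64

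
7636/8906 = 3818/4453 = 0.86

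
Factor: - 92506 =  - 2^1 * 23^1 * 2011^1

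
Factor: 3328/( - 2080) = - 2^3*5^( - 1) = - 8/5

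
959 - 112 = 847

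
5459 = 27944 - 22485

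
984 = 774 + 210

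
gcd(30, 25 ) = 5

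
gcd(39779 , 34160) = 1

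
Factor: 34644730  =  2^1*5^1*3464473^1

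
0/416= 0  =  0.00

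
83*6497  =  539251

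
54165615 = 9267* 5845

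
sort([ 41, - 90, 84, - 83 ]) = [ - 90 ,  -  83, 41,84]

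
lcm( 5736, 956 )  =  5736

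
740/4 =185 = 185.00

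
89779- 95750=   -  5971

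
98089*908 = 89064812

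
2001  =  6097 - 4096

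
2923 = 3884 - 961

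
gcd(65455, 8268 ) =689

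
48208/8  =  6026 = 6026.00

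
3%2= 1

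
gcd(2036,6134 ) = 2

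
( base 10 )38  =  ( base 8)46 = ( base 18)22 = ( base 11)35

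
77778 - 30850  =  46928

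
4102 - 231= 3871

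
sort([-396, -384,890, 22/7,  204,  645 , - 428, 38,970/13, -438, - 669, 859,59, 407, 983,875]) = [- 669 , - 438, - 428, - 396, - 384, 22/7, 38,59, 970/13, 204, 407,645, 859, 875,  890, 983 ] 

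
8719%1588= 779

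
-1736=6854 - 8590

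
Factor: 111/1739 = 3/47 =3^1*47^(  -  1 ) 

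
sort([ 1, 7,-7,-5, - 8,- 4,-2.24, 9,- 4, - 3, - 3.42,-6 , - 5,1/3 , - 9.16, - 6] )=[ - 9.16, - 8, - 7, - 6, - 6,-5, -5 ,-4, - 4, - 3.42, - 3, - 2.24, 1/3,1,7,9 ]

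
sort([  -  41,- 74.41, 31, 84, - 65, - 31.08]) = [-74.41, - 65,-41,  -  31.08,31,84]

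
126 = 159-33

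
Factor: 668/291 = 2^2*3^( - 1)*97^(-1 )*167^1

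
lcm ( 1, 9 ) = 9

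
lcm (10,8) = 40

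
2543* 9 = 22887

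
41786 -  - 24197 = 65983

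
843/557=1 + 286/557= 1.51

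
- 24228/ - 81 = 2692/9 = 299.11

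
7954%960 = 274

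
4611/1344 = 1537/448 = 3.43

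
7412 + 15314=22726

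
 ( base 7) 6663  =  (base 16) 95D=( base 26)3e5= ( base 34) 22h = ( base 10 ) 2397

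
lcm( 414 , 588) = 40572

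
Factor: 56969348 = 2^2*14242337^1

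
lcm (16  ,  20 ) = 80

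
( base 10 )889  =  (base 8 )1571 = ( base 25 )1AE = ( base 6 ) 4041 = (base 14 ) 477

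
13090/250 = 52 + 9/25 = 52.36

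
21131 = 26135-5004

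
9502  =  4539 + 4963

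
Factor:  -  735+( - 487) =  - 1222 = - 2^1*13^1*47^1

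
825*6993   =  5769225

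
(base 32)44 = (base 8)204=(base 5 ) 1012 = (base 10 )132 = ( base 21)66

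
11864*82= 972848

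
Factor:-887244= -2^2*3^1*107^1*691^1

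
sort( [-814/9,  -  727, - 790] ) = [ - 790, - 727,-814/9]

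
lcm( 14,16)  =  112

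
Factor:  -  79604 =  - 2^2  *  7^1*2843^1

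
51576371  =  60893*847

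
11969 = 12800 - 831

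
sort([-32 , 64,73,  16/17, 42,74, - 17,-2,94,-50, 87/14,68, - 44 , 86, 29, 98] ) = [ -50, - 44,-32,-17,-2,  16/17, 87/14,29,42,  64 , 68, 73, 74 , 86, 94, 98] 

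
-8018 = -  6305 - 1713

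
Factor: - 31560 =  - 2^3 * 3^1*5^1 * 263^1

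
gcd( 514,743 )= 1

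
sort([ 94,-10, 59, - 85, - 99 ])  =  [-99,  -  85,  -  10, 59, 94]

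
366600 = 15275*24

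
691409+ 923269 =1614678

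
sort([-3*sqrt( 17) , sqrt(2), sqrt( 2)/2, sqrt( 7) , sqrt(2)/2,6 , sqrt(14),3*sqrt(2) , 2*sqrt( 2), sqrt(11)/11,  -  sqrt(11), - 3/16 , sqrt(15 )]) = [ - 3*sqrt( 17),-sqrt( 11),  -  3/16,sqrt(11 )/11 , sqrt ( 2)/2 , sqrt(2 )/2,sqrt(2 ), sqrt ( 7),2*sqrt( 2) , sqrt(14 ) , sqrt(15), 3 * sqrt(2 ), 6 ]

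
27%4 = 3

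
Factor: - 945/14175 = - 3^(  -  1) * 5^ (  -  1 ) = - 1/15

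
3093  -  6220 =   -  3127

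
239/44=239/44 = 5.43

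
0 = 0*334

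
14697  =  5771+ 8926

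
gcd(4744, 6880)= 8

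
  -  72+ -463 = - 535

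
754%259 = 236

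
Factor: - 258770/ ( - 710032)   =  129385/355016 = 2^ ( - 3 )*5^1*113^1*199^( - 1)*223^( - 1) *229^1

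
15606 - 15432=174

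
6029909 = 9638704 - 3608795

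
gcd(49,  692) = 1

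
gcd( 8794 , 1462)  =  2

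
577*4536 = 2617272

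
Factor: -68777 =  - 68777^1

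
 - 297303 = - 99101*3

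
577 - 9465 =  - 8888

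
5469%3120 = 2349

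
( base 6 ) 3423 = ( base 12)573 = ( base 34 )np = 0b1100100111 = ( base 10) 807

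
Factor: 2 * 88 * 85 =2^4 * 5^1*11^1*17^1 = 14960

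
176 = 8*22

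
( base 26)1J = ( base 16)2d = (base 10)45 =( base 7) 63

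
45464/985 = 46 +154/985 = 46.16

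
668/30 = 22 + 4/15 = 22.27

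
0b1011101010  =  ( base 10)746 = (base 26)12i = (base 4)23222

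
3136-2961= 175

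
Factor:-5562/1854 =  - 3^1 = - 3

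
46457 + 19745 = 66202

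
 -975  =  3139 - 4114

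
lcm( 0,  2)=0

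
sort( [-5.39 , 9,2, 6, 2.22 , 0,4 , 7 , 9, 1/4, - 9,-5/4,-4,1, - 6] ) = [ - 9, - 6, - 5.39,-4, - 5/4,0,1/4,1 , 2,2.22, 4,6 , 7, 9, 9 ]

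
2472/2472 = 1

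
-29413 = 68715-98128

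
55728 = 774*72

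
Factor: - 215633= - 11^1*19603^1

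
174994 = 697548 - 522554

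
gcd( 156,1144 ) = 52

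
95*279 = 26505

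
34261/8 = 4282 + 5/8 = 4282.62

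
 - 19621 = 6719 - 26340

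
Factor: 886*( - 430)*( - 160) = 60956800  =  2^7*5^2*43^1*443^1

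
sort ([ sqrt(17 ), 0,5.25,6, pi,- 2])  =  [ - 2, 0,pi,  sqrt(17), 5.25, 6]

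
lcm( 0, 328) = 0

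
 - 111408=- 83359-28049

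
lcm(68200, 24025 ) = 2114200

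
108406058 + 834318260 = 942724318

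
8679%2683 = 630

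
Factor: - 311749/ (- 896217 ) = 3^( - 1)*7^( - 1) * 42677^( - 1)*311749^1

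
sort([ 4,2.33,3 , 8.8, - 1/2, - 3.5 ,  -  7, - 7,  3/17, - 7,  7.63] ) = [ - 7,-7,  -  7 , - 3.5, - 1/2 , 3/17,2.33,  3,4 , 7.63, 8.8 ] 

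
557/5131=557/5131 = 0.11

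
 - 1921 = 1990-3911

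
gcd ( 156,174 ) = 6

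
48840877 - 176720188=-127879311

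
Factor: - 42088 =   -  2^3*5261^1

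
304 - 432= - 128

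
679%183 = 130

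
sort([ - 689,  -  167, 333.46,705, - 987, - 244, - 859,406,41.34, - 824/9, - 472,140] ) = [-987,  -  859, - 689, - 472,-244, - 167, - 824/9, 41.34,140,333.46,406,705 ]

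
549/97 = 5 + 64/97 = 5.66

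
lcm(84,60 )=420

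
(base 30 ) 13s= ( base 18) 32a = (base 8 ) 1772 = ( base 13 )604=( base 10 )1018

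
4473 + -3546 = 927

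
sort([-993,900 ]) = [  -  993, 900 ]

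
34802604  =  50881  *684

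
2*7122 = 14244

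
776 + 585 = 1361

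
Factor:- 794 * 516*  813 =-333089352 = - 2^3*3^2 * 43^1*271^1  *397^1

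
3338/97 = 3338/97  =  34.41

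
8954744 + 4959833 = 13914577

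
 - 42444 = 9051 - 51495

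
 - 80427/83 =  - 969 = - 969.00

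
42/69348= 7/11558  =  0.00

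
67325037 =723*93119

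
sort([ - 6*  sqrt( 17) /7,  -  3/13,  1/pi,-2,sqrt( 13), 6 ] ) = [ - 6 * sqrt( 17)/7,-2,- 3/13,1/pi,sqrt(13)  ,  6 ] 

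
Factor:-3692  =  - 2^2*13^1  *  71^1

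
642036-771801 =-129765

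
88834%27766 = 5536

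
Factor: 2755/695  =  551/139 = 19^1*29^1*139^( - 1)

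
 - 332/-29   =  332/29=11.45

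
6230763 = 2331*2673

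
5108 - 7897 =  - 2789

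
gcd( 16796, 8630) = 2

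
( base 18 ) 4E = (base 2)1010110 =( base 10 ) 86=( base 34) 2i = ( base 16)56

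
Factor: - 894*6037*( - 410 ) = 2212801980 = 2^2*3^1*5^1*41^1*149^1 * 6037^1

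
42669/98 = 435+ 39/98 = 435.40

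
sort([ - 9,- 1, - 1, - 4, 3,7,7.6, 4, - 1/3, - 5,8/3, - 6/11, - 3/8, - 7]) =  [ - 9, - 7, - 5, - 4, -1 ,-1,  -  6/11, - 3/8,  -  1/3,8/3,  3, 4,7,7.6]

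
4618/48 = 2309/24 = 96.21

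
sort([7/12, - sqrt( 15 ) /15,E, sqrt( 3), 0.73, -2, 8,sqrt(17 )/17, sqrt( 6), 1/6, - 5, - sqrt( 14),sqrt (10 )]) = [ - 5, - sqrt( 14),-2,-sqrt( 15) /15, 1/6,sqrt(17)/17, 7/12, 0.73,sqrt(3),sqrt( 6 ), E, sqrt ( 10 ), 8 ] 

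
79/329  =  79/329 = 0.24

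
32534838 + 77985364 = 110520202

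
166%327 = 166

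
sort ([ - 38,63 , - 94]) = [ - 94  , - 38 , 63] 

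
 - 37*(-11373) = 420801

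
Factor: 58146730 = 2^1*5^1*5814673^1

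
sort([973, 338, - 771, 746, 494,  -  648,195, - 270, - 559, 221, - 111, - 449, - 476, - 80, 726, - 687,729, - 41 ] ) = [ - 771, - 687, - 648  , - 559,-476, - 449, - 270, - 111,- 80, - 41, 195, 221, 338, 494, 726, 729, 746, 973] 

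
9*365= 3285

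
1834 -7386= -5552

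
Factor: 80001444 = 2^2* 3^1*263^1 *25349^1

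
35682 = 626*57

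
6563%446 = 319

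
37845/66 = 573+9/22 = 573.41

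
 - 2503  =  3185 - 5688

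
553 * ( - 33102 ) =-18305406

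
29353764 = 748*39243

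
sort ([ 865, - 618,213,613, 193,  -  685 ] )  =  [ - 685, - 618, 193, 213, 613, 865 ]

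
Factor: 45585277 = 653^1*69809^1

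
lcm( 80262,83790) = 7624890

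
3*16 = 48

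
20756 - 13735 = 7021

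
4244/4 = 1061 = 1061.00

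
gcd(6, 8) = 2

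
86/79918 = 43/39959 = 0.00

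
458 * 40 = 18320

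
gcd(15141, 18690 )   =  21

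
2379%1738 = 641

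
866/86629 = 866/86629 = 0.01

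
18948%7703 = 3542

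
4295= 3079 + 1216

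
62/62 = 1 = 1.00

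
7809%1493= 344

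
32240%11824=8592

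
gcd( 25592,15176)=56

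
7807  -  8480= -673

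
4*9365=37460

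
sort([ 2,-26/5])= [ - 26/5, 2]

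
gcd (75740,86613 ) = 1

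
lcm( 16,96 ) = 96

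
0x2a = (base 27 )1F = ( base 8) 52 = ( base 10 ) 42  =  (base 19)24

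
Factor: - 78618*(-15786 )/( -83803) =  - 2^2*3^3*181^( - 1)*463^(  -  1 ) * 877^1 * 13103^1 = - 1241063748/83803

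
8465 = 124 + 8341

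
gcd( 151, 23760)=1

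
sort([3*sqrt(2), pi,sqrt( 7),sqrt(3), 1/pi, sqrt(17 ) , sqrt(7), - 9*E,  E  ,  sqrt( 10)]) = [ - 9*E, 1/pi, sqrt( 3), sqrt(7),sqrt (7),E,pi , sqrt (10), sqrt(17), 3*sqrt(2) ] 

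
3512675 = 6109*575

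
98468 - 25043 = 73425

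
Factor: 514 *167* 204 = 2^3*3^1 * 17^1*167^1*257^1 = 17510952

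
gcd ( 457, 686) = 1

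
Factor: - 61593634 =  - 2^1*193^1*159569^1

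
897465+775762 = 1673227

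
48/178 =24/89 = 0.27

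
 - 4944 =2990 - 7934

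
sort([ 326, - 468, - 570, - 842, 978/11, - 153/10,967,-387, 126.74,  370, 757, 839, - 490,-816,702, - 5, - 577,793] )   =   [ - 842, - 816,-577, - 570, - 490,-468 , - 387,-153/10, - 5,978/11,126.74,326, 370,702,757 , 793,839,967]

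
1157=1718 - 561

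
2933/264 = 11+29/264 =11.11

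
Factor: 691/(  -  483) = -3^( -1)*7^(-1 )* 23^( - 1)*691^1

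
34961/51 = 34961/51 = 685.51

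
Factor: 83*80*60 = 2^6 * 3^1*5^2*83^1 = 398400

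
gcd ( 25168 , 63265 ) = 1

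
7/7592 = 7/7592 = 0.00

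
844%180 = 124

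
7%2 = 1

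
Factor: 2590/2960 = 7/8  =  2^( - 3)*7^1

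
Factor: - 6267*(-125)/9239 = 783375/9239 = 3^1*5^3*2089^1* 9239^( - 1) 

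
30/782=15/391 = 0.04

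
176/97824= 11/6114 = 0.00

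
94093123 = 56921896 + 37171227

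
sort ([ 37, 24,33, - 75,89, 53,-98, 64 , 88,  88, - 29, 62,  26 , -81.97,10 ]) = [ - 98, - 81.97, - 75, - 29,10, 24, 26,33, 37,53, 62, 64,88, 88,  89] 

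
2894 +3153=6047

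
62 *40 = 2480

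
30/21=10/7 = 1.43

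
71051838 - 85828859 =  - 14777021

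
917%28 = 21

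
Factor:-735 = - 3^1*5^1*7^2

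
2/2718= 1/1359 = 0.00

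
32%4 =0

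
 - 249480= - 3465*72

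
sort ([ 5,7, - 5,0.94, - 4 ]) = [ - 5,-4,0.94, 5 , 7 ]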